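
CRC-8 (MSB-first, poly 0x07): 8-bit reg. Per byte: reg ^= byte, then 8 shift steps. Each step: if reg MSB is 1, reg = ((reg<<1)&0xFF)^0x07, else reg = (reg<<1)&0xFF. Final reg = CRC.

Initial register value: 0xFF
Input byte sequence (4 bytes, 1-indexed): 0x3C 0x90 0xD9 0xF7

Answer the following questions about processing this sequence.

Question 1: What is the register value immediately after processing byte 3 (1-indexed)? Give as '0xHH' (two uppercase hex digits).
After byte 1 (0x3C): reg=0x47
After byte 2 (0x90): reg=0x2B
After byte 3 (0xD9): reg=0xD0

Answer: 0xD0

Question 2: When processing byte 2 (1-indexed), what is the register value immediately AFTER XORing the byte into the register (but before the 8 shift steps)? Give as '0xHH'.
Answer: 0xD7

Derivation:
Register before byte 2: 0x47
Byte 2: 0x90
0x47 XOR 0x90 = 0xD7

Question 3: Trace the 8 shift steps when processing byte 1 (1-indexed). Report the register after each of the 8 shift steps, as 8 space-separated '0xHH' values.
Answer: 0x81 0x05 0x0A 0x14 0x28 0x50 0xA0 0x47

Derivation:
Register before byte 1: 0xFF
After XOR with byte 0x3C: 0xC3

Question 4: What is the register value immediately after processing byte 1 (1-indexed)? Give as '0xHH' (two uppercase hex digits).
After byte 1 (0x3C): reg=0x47

Answer: 0x47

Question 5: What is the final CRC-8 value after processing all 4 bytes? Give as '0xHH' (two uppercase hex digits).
After byte 1 (0x3C): reg=0x47
After byte 2 (0x90): reg=0x2B
After byte 3 (0xD9): reg=0xD0
After byte 4 (0xF7): reg=0xF5

Answer: 0xF5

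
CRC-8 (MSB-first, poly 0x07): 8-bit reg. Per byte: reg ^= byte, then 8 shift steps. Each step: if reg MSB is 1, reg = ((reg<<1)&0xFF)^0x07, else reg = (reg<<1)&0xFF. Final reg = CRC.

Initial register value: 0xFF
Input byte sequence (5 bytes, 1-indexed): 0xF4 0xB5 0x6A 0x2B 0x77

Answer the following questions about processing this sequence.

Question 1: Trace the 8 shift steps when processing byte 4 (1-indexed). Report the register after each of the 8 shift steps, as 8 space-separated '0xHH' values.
Answer: 0xB7 0x69 0xD2 0xA3 0x41 0x82 0x03 0x06

Derivation:
After byte 1 (0xF4): reg=0x31
After byte 2 (0xB5): reg=0x95
After byte 3 (0x6A): reg=0xF3
Register before byte 4: 0xF3
After XOR with byte 0x2B: 0xD8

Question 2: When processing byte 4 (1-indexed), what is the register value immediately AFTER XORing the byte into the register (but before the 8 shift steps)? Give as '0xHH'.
Register before byte 4: 0xF3
Byte 4: 0x2B
0xF3 XOR 0x2B = 0xD8

Answer: 0xD8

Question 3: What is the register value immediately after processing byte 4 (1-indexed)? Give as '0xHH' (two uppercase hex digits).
After byte 1 (0xF4): reg=0x31
After byte 2 (0xB5): reg=0x95
After byte 3 (0x6A): reg=0xF3
After byte 4 (0x2B): reg=0x06

Answer: 0x06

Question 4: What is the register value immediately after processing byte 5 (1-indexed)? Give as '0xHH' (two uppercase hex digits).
Answer: 0x50

Derivation:
After byte 1 (0xF4): reg=0x31
After byte 2 (0xB5): reg=0x95
After byte 3 (0x6A): reg=0xF3
After byte 4 (0x2B): reg=0x06
After byte 5 (0x77): reg=0x50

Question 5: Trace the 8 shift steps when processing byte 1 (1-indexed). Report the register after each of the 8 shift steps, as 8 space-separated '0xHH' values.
Register before byte 1: 0xFF
After XOR with byte 0xF4: 0x0B

Answer: 0x16 0x2C 0x58 0xB0 0x67 0xCE 0x9B 0x31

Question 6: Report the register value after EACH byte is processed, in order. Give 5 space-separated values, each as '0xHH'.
0x31 0x95 0xF3 0x06 0x50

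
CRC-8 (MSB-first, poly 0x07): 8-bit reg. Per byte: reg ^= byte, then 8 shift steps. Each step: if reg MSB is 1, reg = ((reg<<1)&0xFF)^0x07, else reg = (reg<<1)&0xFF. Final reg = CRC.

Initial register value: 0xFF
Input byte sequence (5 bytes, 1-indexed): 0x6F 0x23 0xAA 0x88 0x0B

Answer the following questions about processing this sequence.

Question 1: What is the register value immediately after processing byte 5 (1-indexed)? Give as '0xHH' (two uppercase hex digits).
Answer: 0xB1

Derivation:
After byte 1 (0x6F): reg=0xF9
After byte 2 (0x23): reg=0x08
After byte 3 (0xAA): reg=0x67
After byte 4 (0x88): reg=0x83
After byte 5 (0x0B): reg=0xB1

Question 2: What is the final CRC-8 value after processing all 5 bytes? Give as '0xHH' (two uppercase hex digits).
After byte 1 (0x6F): reg=0xF9
After byte 2 (0x23): reg=0x08
After byte 3 (0xAA): reg=0x67
After byte 4 (0x88): reg=0x83
After byte 5 (0x0B): reg=0xB1

Answer: 0xB1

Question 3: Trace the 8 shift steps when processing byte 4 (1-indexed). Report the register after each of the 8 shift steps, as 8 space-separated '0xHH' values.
Answer: 0xD9 0xB5 0x6D 0xDA 0xB3 0x61 0xC2 0x83

Derivation:
After byte 1 (0x6F): reg=0xF9
After byte 2 (0x23): reg=0x08
After byte 3 (0xAA): reg=0x67
Register before byte 4: 0x67
After XOR with byte 0x88: 0xEF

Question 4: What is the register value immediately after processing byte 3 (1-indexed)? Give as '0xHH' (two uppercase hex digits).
Answer: 0x67

Derivation:
After byte 1 (0x6F): reg=0xF9
After byte 2 (0x23): reg=0x08
After byte 3 (0xAA): reg=0x67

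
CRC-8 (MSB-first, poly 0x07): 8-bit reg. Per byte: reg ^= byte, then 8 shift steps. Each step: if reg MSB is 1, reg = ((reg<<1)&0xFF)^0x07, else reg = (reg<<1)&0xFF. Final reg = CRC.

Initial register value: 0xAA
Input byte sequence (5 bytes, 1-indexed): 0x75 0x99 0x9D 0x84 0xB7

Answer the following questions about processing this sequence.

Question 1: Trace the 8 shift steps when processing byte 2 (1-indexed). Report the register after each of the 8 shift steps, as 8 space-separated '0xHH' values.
Answer: 0x13 0x26 0x4C 0x98 0x37 0x6E 0xDC 0xBF

Derivation:
After byte 1 (0x75): reg=0x13
Register before byte 2: 0x13
After XOR with byte 0x99: 0x8A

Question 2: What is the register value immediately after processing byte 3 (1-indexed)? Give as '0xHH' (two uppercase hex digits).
Answer: 0xEE

Derivation:
After byte 1 (0x75): reg=0x13
After byte 2 (0x99): reg=0xBF
After byte 3 (0x9D): reg=0xEE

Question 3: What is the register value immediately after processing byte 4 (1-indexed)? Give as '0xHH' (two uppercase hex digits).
Answer: 0x11

Derivation:
After byte 1 (0x75): reg=0x13
After byte 2 (0x99): reg=0xBF
After byte 3 (0x9D): reg=0xEE
After byte 4 (0x84): reg=0x11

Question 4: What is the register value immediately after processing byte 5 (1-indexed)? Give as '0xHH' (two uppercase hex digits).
After byte 1 (0x75): reg=0x13
After byte 2 (0x99): reg=0xBF
After byte 3 (0x9D): reg=0xEE
After byte 4 (0x84): reg=0x11
After byte 5 (0xB7): reg=0x7B

Answer: 0x7B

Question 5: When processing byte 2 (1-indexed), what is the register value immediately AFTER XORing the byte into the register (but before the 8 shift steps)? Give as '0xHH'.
Answer: 0x8A

Derivation:
Register before byte 2: 0x13
Byte 2: 0x99
0x13 XOR 0x99 = 0x8A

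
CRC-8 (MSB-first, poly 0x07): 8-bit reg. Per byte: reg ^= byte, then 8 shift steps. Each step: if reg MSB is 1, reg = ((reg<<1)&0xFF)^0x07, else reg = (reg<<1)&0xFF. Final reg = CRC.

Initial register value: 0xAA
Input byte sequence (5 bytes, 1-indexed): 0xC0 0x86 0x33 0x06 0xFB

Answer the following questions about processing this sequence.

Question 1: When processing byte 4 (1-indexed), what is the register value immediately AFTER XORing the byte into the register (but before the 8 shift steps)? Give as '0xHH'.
Register before byte 4: 0x13
Byte 4: 0x06
0x13 XOR 0x06 = 0x15

Answer: 0x15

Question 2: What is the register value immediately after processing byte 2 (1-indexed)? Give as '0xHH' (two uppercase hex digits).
Answer: 0xEC

Derivation:
After byte 1 (0xC0): reg=0x11
After byte 2 (0x86): reg=0xEC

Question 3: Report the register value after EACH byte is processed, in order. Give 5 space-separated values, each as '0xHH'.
0x11 0xEC 0x13 0x6B 0xF9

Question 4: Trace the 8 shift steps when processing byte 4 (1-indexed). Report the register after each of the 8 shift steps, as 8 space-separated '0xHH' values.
After byte 1 (0xC0): reg=0x11
After byte 2 (0x86): reg=0xEC
After byte 3 (0x33): reg=0x13
Register before byte 4: 0x13
After XOR with byte 0x06: 0x15

Answer: 0x2A 0x54 0xA8 0x57 0xAE 0x5B 0xB6 0x6B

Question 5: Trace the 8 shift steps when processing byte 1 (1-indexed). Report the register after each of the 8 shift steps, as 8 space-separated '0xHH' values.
Register before byte 1: 0xAA
After XOR with byte 0xC0: 0x6A

Answer: 0xD4 0xAF 0x59 0xB2 0x63 0xC6 0x8B 0x11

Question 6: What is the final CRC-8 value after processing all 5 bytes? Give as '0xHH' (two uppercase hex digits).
After byte 1 (0xC0): reg=0x11
After byte 2 (0x86): reg=0xEC
After byte 3 (0x33): reg=0x13
After byte 4 (0x06): reg=0x6B
After byte 5 (0xFB): reg=0xF9

Answer: 0xF9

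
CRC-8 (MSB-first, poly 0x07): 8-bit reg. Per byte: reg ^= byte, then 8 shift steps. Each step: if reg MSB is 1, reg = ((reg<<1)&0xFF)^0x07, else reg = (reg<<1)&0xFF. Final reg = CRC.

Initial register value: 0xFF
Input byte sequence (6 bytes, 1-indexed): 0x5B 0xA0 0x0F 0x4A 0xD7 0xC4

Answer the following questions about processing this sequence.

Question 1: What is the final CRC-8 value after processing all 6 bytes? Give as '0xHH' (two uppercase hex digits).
After byte 1 (0x5B): reg=0x75
After byte 2 (0xA0): reg=0x25
After byte 3 (0x0F): reg=0xD6
After byte 4 (0x4A): reg=0xDD
After byte 5 (0xD7): reg=0x36
After byte 6 (0xC4): reg=0xD0

Answer: 0xD0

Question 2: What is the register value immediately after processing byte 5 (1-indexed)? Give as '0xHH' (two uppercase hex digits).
Answer: 0x36

Derivation:
After byte 1 (0x5B): reg=0x75
After byte 2 (0xA0): reg=0x25
After byte 3 (0x0F): reg=0xD6
After byte 4 (0x4A): reg=0xDD
After byte 5 (0xD7): reg=0x36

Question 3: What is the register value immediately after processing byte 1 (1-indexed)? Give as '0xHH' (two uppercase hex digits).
Answer: 0x75

Derivation:
After byte 1 (0x5B): reg=0x75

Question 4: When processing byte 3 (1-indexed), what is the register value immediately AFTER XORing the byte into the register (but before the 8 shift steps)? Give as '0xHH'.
Answer: 0x2A

Derivation:
Register before byte 3: 0x25
Byte 3: 0x0F
0x25 XOR 0x0F = 0x2A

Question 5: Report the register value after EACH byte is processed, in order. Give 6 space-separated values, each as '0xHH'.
0x75 0x25 0xD6 0xDD 0x36 0xD0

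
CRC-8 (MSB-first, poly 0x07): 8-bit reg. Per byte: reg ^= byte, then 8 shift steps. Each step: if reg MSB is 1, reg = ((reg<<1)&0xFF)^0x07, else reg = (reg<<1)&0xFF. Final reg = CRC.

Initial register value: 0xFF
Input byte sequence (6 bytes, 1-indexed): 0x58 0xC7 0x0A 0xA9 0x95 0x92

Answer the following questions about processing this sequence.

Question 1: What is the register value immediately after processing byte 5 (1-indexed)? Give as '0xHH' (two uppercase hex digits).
Answer: 0xD2

Derivation:
After byte 1 (0x58): reg=0x7C
After byte 2 (0xC7): reg=0x28
After byte 3 (0x0A): reg=0xEE
After byte 4 (0xA9): reg=0xD2
After byte 5 (0x95): reg=0xD2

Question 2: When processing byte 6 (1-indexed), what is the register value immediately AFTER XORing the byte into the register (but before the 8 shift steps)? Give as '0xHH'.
Register before byte 6: 0xD2
Byte 6: 0x92
0xD2 XOR 0x92 = 0x40

Answer: 0x40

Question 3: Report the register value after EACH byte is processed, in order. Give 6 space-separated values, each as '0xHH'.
0x7C 0x28 0xEE 0xD2 0xD2 0xC7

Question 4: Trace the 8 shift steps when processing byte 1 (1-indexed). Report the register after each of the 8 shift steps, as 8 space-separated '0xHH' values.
Answer: 0x49 0x92 0x23 0x46 0x8C 0x1F 0x3E 0x7C

Derivation:
Register before byte 1: 0xFF
After XOR with byte 0x58: 0xA7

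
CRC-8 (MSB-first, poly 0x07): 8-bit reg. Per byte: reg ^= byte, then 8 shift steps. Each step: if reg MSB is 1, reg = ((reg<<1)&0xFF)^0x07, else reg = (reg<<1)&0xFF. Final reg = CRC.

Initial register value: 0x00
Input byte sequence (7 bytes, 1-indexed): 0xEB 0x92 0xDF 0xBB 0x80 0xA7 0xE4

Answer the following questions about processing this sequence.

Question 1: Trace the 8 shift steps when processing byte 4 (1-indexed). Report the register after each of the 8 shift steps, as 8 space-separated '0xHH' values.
Answer: 0x82 0x03 0x06 0x0C 0x18 0x30 0x60 0xC0

Derivation:
After byte 1 (0xEB): reg=0x9F
After byte 2 (0x92): reg=0x23
After byte 3 (0xDF): reg=0xFA
Register before byte 4: 0xFA
After XOR with byte 0xBB: 0x41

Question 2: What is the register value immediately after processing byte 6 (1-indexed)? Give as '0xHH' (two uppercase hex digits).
After byte 1 (0xEB): reg=0x9F
After byte 2 (0x92): reg=0x23
After byte 3 (0xDF): reg=0xFA
After byte 4 (0xBB): reg=0xC0
After byte 5 (0x80): reg=0xC7
After byte 6 (0xA7): reg=0x27

Answer: 0x27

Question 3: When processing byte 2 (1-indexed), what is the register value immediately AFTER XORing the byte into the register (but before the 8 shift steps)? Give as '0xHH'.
Answer: 0x0D

Derivation:
Register before byte 2: 0x9F
Byte 2: 0x92
0x9F XOR 0x92 = 0x0D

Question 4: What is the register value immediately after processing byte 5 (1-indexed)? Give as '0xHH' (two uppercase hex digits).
After byte 1 (0xEB): reg=0x9F
After byte 2 (0x92): reg=0x23
After byte 3 (0xDF): reg=0xFA
After byte 4 (0xBB): reg=0xC0
After byte 5 (0x80): reg=0xC7

Answer: 0xC7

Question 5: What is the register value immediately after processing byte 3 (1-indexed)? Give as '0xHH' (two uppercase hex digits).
After byte 1 (0xEB): reg=0x9F
After byte 2 (0x92): reg=0x23
After byte 3 (0xDF): reg=0xFA

Answer: 0xFA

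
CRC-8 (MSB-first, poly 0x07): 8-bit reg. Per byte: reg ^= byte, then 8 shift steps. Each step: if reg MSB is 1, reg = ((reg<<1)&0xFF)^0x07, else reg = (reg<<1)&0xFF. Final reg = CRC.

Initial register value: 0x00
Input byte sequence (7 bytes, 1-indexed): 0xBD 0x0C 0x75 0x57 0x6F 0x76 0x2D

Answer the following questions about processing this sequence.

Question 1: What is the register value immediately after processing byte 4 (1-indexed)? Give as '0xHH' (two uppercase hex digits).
After byte 1 (0xBD): reg=0x3A
After byte 2 (0x0C): reg=0x82
After byte 3 (0x75): reg=0xCB
After byte 4 (0x57): reg=0xDD

Answer: 0xDD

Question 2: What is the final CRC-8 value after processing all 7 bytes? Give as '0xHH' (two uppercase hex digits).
After byte 1 (0xBD): reg=0x3A
After byte 2 (0x0C): reg=0x82
After byte 3 (0x75): reg=0xCB
After byte 4 (0x57): reg=0xDD
After byte 5 (0x6F): reg=0x17
After byte 6 (0x76): reg=0x20
After byte 7 (0x2D): reg=0x23

Answer: 0x23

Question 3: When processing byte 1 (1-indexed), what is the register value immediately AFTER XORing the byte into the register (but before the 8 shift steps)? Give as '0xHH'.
Answer: 0xBD

Derivation:
Register before byte 1: 0x00
Byte 1: 0xBD
0x00 XOR 0xBD = 0xBD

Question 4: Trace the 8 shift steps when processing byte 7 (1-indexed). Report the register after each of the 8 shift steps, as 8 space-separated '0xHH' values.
Answer: 0x1A 0x34 0x68 0xD0 0xA7 0x49 0x92 0x23

Derivation:
After byte 1 (0xBD): reg=0x3A
After byte 2 (0x0C): reg=0x82
After byte 3 (0x75): reg=0xCB
After byte 4 (0x57): reg=0xDD
After byte 5 (0x6F): reg=0x17
After byte 6 (0x76): reg=0x20
Register before byte 7: 0x20
After XOR with byte 0x2D: 0x0D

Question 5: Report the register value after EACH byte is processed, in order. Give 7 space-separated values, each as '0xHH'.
0x3A 0x82 0xCB 0xDD 0x17 0x20 0x23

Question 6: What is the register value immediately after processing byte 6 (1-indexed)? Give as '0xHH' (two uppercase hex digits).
Answer: 0x20

Derivation:
After byte 1 (0xBD): reg=0x3A
After byte 2 (0x0C): reg=0x82
After byte 3 (0x75): reg=0xCB
After byte 4 (0x57): reg=0xDD
After byte 5 (0x6F): reg=0x17
After byte 6 (0x76): reg=0x20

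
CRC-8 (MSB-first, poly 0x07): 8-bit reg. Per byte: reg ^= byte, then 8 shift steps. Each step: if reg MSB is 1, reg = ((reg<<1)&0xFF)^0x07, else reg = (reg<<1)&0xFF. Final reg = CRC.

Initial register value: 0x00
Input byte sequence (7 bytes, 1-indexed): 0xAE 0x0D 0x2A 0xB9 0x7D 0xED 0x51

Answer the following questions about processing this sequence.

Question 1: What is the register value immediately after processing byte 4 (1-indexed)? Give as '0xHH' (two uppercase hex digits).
Answer: 0xA0

Derivation:
After byte 1 (0xAE): reg=0x43
After byte 2 (0x0D): reg=0xED
After byte 3 (0x2A): reg=0x5B
After byte 4 (0xB9): reg=0xA0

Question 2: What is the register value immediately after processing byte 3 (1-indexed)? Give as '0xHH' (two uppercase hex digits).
After byte 1 (0xAE): reg=0x43
After byte 2 (0x0D): reg=0xED
After byte 3 (0x2A): reg=0x5B

Answer: 0x5B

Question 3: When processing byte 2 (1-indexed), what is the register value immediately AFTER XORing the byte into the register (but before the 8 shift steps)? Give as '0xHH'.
Answer: 0x4E

Derivation:
Register before byte 2: 0x43
Byte 2: 0x0D
0x43 XOR 0x0D = 0x4E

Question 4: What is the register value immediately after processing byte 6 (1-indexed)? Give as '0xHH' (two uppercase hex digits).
Answer: 0xDE

Derivation:
After byte 1 (0xAE): reg=0x43
After byte 2 (0x0D): reg=0xED
After byte 3 (0x2A): reg=0x5B
After byte 4 (0xB9): reg=0xA0
After byte 5 (0x7D): reg=0x1D
After byte 6 (0xED): reg=0xDE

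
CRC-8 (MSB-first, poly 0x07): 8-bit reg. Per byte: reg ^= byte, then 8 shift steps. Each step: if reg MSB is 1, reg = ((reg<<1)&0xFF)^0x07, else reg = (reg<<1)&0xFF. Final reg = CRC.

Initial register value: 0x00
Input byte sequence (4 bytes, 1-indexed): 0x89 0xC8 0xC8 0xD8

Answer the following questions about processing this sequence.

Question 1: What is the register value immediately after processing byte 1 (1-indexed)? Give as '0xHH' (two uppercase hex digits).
After byte 1 (0x89): reg=0xB6

Answer: 0xB6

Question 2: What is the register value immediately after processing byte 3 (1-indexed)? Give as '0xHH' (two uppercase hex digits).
Answer: 0x02

Derivation:
After byte 1 (0x89): reg=0xB6
After byte 2 (0xC8): reg=0x7D
After byte 3 (0xC8): reg=0x02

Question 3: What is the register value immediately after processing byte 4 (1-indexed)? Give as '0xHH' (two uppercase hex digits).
Answer: 0x08

Derivation:
After byte 1 (0x89): reg=0xB6
After byte 2 (0xC8): reg=0x7D
After byte 3 (0xC8): reg=0x02
After byte 4 (0xD8): reg=0x08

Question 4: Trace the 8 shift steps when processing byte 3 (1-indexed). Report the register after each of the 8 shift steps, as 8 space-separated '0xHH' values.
Answer: 0x6D 0xDA 0xB3 0x61 0xC2 0x83 0x01 0x02

Derivation:
After byte 1 (0x89): reg=0xB6
After byte 2 (0xC8): reg=0x7D
Register before byte 3: 0x7D
After XOR with byte 0xC8: 0xB5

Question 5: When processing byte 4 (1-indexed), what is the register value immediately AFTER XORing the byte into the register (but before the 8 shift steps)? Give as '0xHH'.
Answer: 0xDA

Derivation:
Register before byte 4: 0x02
Byte 4: 0xD8
0x02 XOR 0xD8 = 0xDA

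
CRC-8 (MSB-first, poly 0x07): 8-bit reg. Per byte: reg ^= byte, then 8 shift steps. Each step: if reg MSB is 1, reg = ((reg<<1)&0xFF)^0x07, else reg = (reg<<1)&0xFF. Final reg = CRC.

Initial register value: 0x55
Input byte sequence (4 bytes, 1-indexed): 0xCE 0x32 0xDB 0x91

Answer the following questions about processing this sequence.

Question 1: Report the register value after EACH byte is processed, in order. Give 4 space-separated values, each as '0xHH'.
0xC8 0xE8 0x99 0x38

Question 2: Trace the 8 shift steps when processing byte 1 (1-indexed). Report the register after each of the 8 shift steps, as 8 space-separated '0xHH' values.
Register before byte 1: 0x55
After XOR with byte 0xCE: 0x9B

Answer: 0x31 0x62 0xC4 0x8F 0x19 0x32 0x64 0xC8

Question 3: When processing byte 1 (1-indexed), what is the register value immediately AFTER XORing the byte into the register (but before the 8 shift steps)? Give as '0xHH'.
Register before byte 1: 0x55
Byte 1: 0xCE
0x55 XOR 0xCE = 0x9B

Answer: 0x9B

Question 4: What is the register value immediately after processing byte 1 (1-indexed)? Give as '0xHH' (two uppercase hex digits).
After byte 1 (0xCE): reg=0xC8

Answer: 0xC8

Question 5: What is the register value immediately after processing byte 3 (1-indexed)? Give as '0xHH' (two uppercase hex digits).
After byte 1 (0xCE): reg=0xC8
After byte 2 (0x32): reg=0xE8
After byte 3 (0xDB): reg=0x99

Answer: 0x99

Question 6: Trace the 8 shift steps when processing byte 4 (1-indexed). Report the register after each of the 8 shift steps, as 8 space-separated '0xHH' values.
After byte 1 (0xCE): reg=0xC8
After byte 2 (0x32): reg=0xE8
After byte 3 (0xDB): reg=0x99
Register before byte 4: 0x99
After XOR with byte 0x91: 0x08

Answer: 0x10 0x20 0x40 0x80 0x07 0x0E 0x1C 0x38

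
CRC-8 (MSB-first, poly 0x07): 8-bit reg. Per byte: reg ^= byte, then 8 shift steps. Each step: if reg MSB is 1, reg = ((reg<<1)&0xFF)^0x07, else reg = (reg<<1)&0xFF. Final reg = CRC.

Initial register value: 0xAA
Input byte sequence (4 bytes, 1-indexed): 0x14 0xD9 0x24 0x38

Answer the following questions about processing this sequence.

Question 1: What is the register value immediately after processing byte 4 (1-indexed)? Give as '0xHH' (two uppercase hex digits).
After byte 1 (0x14): reg=0x33
After byte 2 (0xD9): reg=0x98
After byte 3 (0x24): reg=0x3D
After byte 4 (0x38): reg=0x1B

Answer: 0x1B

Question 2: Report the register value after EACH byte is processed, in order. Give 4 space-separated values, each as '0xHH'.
0x33 0x98 0x3D 0x1B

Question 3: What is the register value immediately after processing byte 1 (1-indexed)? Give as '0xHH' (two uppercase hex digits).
After byte 1 (0x14): reg=0x33

Answer: 0x33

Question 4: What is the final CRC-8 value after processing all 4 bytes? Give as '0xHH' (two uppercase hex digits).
Answer: 0x1B

Derivation:
After byte 1 (0x14): reg=0x33
After byte 2 (0xD9): reg=0x98
After byte 3 (0x24): reg=0x3D
After byte 4 (0x38): reg=0x1B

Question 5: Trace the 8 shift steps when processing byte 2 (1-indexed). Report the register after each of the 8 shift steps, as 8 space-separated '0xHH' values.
Answer: 0xD3 0xA1 0x45 0x8A 0x13 0x26 0x4C 0x98

Derivation:
After byte 1 (0x14): reg=0x33
Register before byte 2: 0x33
After XOR with byte 0xD9: 0xEA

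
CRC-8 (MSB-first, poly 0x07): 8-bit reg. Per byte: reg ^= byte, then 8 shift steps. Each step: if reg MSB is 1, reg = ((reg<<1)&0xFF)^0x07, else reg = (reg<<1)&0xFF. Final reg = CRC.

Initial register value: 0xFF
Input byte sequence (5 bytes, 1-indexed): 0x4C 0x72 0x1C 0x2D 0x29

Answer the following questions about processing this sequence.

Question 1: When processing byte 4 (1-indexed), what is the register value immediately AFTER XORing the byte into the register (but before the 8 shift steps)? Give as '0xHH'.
Answer: 0xA6

Derivation:
Register before byte 4: 0x8B
Byte 4: 0x2D
0x8B XOR 0x2D = 0xA6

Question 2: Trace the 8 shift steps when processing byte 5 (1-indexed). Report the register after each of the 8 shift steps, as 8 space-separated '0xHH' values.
After byte 1 (0x4C): reg=0x10
After byte 2 (0x72): reg=0x29
After byte 3 (0x1C): reg=0x8B
After byte 4 (0x2D): reg=0x7B
Register before byte 5: 0x7B
After XOR with byte 0x29: 0x52

Answer: 0xA4 0x4F 0x9E 0x3B 0x76 0xEC 0xDF 0xB9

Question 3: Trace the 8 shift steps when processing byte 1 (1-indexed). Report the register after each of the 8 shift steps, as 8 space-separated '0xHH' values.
Register before byte 1: 0xFF
After XOR with byte 0x4C: 0xB3

Answer: 0x61 0xC2 0x83 0x01 0x02 0x04 0x08 0x10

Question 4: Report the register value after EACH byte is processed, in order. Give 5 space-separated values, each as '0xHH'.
0x10 0x29 0x8B 0x7B 0xB9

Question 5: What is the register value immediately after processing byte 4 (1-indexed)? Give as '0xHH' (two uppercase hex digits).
Answer: 0x7B

Derivation:
After byte 1 (0x4C): reg=0x10
After byte 2 (0x72): reg=0x29
After byte 3 (0x1C): reg=0x8B
After byte 4 (0x2D): reg=0x7B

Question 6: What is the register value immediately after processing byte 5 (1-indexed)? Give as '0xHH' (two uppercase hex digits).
After byte 1 (0x4C): reg=0x10
After byte 2 (0x72): reg=0x29
After byte 3 (0x1C): reg=0x8B
After byte 4 (0x2D): reg=0x7B
After byte 5 (0x29): reg=0xB9

Answer: 0xB9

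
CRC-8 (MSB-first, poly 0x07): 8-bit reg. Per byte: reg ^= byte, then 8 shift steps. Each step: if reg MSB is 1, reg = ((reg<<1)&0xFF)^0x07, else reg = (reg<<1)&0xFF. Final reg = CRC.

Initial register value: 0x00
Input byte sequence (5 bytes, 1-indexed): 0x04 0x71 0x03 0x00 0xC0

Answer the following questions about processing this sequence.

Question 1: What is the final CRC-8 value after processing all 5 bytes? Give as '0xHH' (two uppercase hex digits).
After byte 1 (0x04): reg=0x1C
After byte 2 (0x71): reg=0x04
After byte 3 (0x03): reg=0x15
After byte 4 (0x00): reg=0x6B
After byte 5 (0xC0): reg=0x58

Answer: 0x58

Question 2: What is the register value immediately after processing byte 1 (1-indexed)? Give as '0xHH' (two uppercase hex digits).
After byte 1 (0x04): reg=0x1C

Answer: 0x1C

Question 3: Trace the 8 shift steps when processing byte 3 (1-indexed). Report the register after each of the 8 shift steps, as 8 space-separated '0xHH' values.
After byte 1 (0x04): reg=0x1C
After byte 2 (0x71): reg=0x04
Register before byte 3: 0x04
After XOR with byte 0x03: 0x07

Answer: 0x0E 0x1C 0x38 0x70 0xE0 0xC7 0x89 0x15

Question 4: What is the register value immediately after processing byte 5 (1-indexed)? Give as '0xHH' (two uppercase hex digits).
Answer: 0x58

Derivation:
After byte 1 (0x04): reg=0x1C
After byte 2 (0x71): reg=0x04
After byte 3 (0x03): reg=0x15
After byte 4 (0x00): reg=0x6B
After byte 5 (0xC0): reg=0x58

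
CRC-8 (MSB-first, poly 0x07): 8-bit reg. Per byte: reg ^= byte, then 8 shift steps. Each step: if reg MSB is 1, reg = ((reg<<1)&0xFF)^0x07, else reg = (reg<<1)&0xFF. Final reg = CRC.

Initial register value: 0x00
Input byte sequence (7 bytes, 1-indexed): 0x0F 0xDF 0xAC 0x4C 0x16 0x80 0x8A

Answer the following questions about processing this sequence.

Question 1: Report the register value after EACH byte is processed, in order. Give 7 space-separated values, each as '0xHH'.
0x2D 0xD0 0x73 0xBD 0x58 0x06 0xAD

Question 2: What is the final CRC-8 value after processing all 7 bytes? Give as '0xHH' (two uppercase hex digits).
Answer: 0xAD

Derivation:
After byte 1 (0x0F): reg=0x2D
After byte 2 (0xDF): reg=0xD0
After byte 3 (0xAC): reg=0x73
After byte 4 (0x4C): reg=0xBD
After byte 5 (0x16): reg=0x58
After byte 6 (0x80): reg=0x06
After byte 7 (0x8A): reg=0xAD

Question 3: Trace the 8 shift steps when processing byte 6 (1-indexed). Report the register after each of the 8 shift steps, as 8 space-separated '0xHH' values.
Answer: 0xB7 0x69 0xD2 0xA3 0x41 0x82 0x03 0x06

Derivation:
After byte 1 (0x0F): reg=0x2D
After byte 2 (0xDF): reg=0xD0
After byte 3 (0xAC): reg=0x73
After byte 4 (0x4C): reg=0xBD
After byte 5 (0x16): reg=0x58
Register before byte 6: 0x58
After XOR with byte 0x80: 0xD8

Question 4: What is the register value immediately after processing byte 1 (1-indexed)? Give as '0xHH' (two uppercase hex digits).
After byte 1 (0x0F): reg=0x2D

Answer: 0x2D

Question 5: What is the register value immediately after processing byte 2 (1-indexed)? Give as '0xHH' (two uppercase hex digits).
Answer: 0xD0

Derivation:
After byte 1 (0x0F): reg=0x2D
After byte 2 (0xDF): reg=0xD0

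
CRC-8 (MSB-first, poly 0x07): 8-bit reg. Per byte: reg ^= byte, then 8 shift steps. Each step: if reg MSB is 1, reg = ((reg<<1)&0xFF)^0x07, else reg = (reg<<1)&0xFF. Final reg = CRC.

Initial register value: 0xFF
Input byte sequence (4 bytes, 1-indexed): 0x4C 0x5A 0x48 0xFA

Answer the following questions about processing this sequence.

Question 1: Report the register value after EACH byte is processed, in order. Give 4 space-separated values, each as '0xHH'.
0x10 0xF1 0x26 0x1A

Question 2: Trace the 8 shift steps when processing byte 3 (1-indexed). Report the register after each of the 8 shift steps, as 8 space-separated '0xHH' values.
Answer: 0x75 0xEA 0xD3 0xA1 0x45 0x8A 0x13 0x26

Derivation:
After byte 1 (0x4C): reg=0x10
After byte 2 (0x5A): reg=0xF1
Register before byte 3: 0xF1
After XOR with byte 0x48: 0xB9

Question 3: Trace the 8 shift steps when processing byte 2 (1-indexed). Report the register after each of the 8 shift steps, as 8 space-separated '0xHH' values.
After byte 1 (0x4C): reg=0x10
Register before byte 2: 0x10
After XOR with byte 0x5A: 0x4A

Answer: 0x94 0x2F 0x5E 0xBC 0x7F 0xFE 0xFB 0xF1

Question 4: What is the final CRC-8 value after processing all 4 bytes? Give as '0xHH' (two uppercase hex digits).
After byte 1 (0x4C): reg=0x10
After byte 2 (0x5A): reg=0xF1
After byte 3 (0x48): reg=0x26
After byte 4 (0xFA): reg=0x1A

Answer: 0x1A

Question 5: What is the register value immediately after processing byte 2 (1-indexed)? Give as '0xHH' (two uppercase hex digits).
Answer: 0xF1

Derivation:
After byte 1 (0x4C): reg=0x10
After byte 2 (0x5A): reg=0xF1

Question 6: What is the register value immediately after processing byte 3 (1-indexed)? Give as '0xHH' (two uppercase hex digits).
After byte 1 (0x4C): reg=0x10
After byte 2 (0x5A): reg=0xF1
After byte 3 (0x48): reg=0x26

Answer: 0x26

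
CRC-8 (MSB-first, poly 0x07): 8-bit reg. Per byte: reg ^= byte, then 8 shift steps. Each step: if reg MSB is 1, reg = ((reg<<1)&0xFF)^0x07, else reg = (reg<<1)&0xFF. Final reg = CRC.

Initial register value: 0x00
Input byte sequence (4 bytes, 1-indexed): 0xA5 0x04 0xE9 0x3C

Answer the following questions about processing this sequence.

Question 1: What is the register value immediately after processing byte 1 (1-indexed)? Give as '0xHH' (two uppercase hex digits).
After byte 1 (0xA5): reg=0x72

Answer: 0x72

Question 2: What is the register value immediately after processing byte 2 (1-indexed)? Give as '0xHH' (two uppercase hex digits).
After byte 1 (0xA5): reg=0x72
After byte 2 (0x04): reg=0x45

Answer: 0x45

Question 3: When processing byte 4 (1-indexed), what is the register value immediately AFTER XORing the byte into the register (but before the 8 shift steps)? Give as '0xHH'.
Answer: 0x71

Derivation:
Register before byte 4: 0x4D
Byte 4: 0x3C
0x4D XOR 0x3C = 0x71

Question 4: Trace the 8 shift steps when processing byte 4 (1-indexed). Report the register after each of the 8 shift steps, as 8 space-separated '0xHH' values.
Answer: 0xE2 0xC3 0x81 0x05 0x0A 0x14 0x28 0x50

Derivation:
After byte 1 (0xA5): reg=0x72
After byte 2 (0x04): reg=0x45
After byte 3 (0xE9): reg=0x4D
Register before byte 4: 0x4D
After XOR with byte 0x3C: 0x71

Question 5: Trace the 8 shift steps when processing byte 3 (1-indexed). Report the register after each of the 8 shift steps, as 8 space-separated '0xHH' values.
After byte 1 (0xA5): reg=0x72
After byte 2 (0x04): reg=0x45
Register before byte 3: 0x45
After XOR with byte 0xE9: 0xAC

Answer: 0x5F 0xBE 0x7B 0xF6 0xEB 0xD1 0xA5 0x4D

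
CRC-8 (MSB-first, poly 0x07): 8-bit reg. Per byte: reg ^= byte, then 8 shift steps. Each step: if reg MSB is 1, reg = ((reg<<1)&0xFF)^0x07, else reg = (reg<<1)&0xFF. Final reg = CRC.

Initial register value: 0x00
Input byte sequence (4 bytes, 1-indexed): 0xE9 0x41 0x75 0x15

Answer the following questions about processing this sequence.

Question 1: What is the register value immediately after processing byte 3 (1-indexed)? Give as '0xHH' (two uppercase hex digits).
Answer: 0xF6

Derivation:
After byte 1 (0xE9): reg=0x91
After byte 2 (0x41): reg=0x3E
After byte 3 (0x75): reg=0xF6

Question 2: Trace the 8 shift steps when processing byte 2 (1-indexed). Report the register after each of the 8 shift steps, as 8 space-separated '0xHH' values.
Answer: 0xA7 0x49 0x92 0x23 0x46 0x8C 0x1F 0x3E

Derivation:
After byte 1 (0xE9): reg=0x91
Register before byte 2: 0x91
After XOR with byte 0x41: 0xD0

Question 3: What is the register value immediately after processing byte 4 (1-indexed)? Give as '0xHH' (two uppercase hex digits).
Answer: 0xA7

Derivation:
After byte 1 (0xE9): reg=0x91
After byte 2 (0x41): reg=0x3E
After byte 3 (0x75): reg=0xF6
After byte 4 (0x15): reg=0xA7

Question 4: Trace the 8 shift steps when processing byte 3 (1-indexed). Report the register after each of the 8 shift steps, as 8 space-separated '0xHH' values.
Answer: 0x96 0x2B 0x56 0xAC 0x5F 0xBE 0x7B 0xF6

Derivation:
After byte 1 (0xE9): reg=0x91
After byte 2 (0x41): reg=0x3E
Register before byte 3: 0x3E
After XOR with byte 0x75: 0x4B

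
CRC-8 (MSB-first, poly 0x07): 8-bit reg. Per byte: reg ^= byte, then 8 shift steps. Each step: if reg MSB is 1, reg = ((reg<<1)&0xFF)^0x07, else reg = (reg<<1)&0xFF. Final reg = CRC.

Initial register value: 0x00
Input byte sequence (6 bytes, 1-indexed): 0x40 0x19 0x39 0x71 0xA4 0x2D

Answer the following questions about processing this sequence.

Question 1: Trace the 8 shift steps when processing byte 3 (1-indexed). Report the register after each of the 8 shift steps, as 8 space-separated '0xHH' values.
After byte 1 (0x40): reg=0xC7
After byte 2 (0x19): reg=0x14
Register before byte 3: 0x14
After XOR with byte 0x39: 0x2D

Answer: 0x5A 0xB4 0x6F 0xDE 0xBB 0x71 0xE2 0xC3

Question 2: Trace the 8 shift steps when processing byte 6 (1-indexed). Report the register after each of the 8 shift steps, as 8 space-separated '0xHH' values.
After byte 1 (0x40): reg=0xC7
After byte 2 (0x19): reg=0x14
After byte 3 (0x39): reg=0xC3
After byte 4 (0x71): reg=0x17
After byte 5 (0xA4): reg=0x10
Register before byte 6: 0x10
After XOR with byte 0x2D: 0x3D

Answer: 0x7A 0xF4 0xEF 0xD9 0xB5 0x6D 0xDA 0xB3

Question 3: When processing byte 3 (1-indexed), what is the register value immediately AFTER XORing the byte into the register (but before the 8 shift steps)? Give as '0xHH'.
Register before byte 3: 0x14
Byte 3: 0x39
0x14 XOR 0x39 = 0x2D

Answer: 0x2D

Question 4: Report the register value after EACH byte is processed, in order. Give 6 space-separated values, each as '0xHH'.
0xC7 0x14 0xC3 0x17 0x10 0xB3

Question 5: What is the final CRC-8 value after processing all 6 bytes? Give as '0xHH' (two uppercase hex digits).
After byte 1 (0x40): reg=0xC7
After byte 2 (0x19): reg=0x14
After byte 3 (0x39): reg=0xC3
After byte 4 (0x71): reg=0x17
After byte 5 (0xA4): reg=0x10
After byte 6 (0x2D): reg=0xB3

Answer: 0xB3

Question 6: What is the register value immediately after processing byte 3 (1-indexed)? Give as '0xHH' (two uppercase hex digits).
Answer: 0xC3

Derivation:
After byte 1 (0x40): reg=0xC7
After byte 2 (0x19): reg=0x14
After byte 3 (0x39): reg=0xC3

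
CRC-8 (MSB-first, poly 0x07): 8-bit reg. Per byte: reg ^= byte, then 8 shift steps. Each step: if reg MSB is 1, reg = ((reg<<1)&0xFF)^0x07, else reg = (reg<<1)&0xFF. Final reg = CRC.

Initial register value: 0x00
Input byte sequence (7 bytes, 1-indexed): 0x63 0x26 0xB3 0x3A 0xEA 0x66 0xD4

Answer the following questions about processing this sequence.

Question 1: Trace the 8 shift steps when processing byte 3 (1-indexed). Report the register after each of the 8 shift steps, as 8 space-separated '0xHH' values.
After byte 1 (0x63): reg=0x2E
After byte 2 (0x26): reg=0x38
Register before byte 3: 0x38
After XOR with byte 0xB3: 0x8B

Answer: 0x11 0x22 0x44 0x88 0x17 0x2E 0x5C 0xB8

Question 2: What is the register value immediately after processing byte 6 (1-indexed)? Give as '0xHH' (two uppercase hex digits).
Answer: 0x29

Derivation:
After byte 1 (0x63): reg=0x2E
After byte 2 (0x26): reg=0x38
After byte 3 (0xB3): reg=0xB8
After byte 4 (0x3A): reg=0x87
After byte 5 (0xEA): reg=0x04
After byte 6 (0x66): reg=0x29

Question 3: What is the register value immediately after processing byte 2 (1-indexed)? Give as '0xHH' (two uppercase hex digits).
After byte 1 (0x63): reg=0x2E
After byte 2 (0x26): reg=0x38

Answer: 0x38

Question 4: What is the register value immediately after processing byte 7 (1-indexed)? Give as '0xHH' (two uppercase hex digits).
Answer: 0xFD

Derivation:
After byte 1 (0x63): reg=0x2E
After byte 2 (0x26): reg=0x38
After byte 3 (0xB3): reg=0xB8
After byte 4 (0x3A): reg=0x87
After byte 5 (0xEA): reg=0x04
After byte 6 (0x66): reg=0x29
After byte 7 (0xD4): reg=0xFD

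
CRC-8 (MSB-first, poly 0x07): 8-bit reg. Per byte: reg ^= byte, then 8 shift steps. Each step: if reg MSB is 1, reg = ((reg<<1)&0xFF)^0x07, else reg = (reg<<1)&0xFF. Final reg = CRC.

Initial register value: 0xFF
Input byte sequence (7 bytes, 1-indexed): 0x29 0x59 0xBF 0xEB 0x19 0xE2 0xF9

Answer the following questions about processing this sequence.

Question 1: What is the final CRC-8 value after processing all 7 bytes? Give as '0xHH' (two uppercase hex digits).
Answer: 0x51

Derivation:
After byte 1 (0x29): reg=0x2C
After byte 2 (0x59): reg=0x4C
After byte 3 (0xBF): reg=0xD7
After byte 4 (0xEB): reg=0xB4
After byte 5 (0x19): reg=0x4A
After byte 6 (0xE2): reg=0x51
After byte 7 (0xF9): reg=0x51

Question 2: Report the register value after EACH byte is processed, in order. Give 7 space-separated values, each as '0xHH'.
0x2C 0x4C 0xD7 0xB4 0x4A 0x51 0x51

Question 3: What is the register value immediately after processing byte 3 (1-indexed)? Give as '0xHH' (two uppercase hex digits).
After byte 1 (0x29): reg=0x2C
After byte 2 (0x59): reg=0x4C
After byte 3 (0xBF): reg=0xD7

Answer: 0xD7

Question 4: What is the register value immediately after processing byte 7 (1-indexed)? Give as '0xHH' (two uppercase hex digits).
After byte 1 (0x29): reg=0x2C
After byte 2 (0x59): reg=0x4C
After byte 3 (0xBF): reg=0xD7
After byte 4 (0xEB): reg=0xB4
After byte 5 (0x19): reg=0x4A
After byte 6 (0xE2): reg=0x51
After byte 7 (0xF9): reg=0x51

Answer: 0x51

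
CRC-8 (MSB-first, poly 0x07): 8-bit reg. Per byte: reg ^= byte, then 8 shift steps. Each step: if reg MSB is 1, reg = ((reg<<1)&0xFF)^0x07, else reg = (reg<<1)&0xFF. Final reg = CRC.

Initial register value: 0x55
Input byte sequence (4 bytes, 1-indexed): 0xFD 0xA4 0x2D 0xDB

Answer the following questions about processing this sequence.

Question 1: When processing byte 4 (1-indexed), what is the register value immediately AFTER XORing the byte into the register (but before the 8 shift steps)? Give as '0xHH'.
Answer: 0x4D

Derivation:
Register before byte 4: 0x96
Byte 4: 0xDB
0x96 XOR 0xDB = 0x4D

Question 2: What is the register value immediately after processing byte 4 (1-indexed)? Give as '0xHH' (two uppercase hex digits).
Answer: 0xE4

Derivation:
After byte 1 (0xFD): reg=0x51
After byte 2 (0xA4): reg=0xC5
After byte 3 (0x2D): reg=0x96
After byte 4 (0xDB): reg=0xE4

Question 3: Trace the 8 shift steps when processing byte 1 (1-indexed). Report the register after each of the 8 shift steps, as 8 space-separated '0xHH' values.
Register before byte 1: 0x55
After XOR with byte 0xFD: 0xA8

Answer: 0x57 0xAE 0x5B 0xB6 0x6B 0xD6 0xAB 0x51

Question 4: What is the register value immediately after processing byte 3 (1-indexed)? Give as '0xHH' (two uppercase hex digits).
Answer: 0x96

Derivation:
After byte 1 (0xFD): reg=0x51
After byte 2 (0xA4): reg=0xC5
After byte 3 (0x2D): reg=0x96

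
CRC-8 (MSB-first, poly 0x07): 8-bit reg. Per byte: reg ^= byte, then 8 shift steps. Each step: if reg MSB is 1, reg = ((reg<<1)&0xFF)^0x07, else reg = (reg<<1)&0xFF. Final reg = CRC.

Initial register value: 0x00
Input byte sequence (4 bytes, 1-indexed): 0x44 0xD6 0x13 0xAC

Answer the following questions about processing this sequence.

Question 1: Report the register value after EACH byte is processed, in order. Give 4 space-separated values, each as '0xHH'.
0xDB 0x23 0x90 0xB4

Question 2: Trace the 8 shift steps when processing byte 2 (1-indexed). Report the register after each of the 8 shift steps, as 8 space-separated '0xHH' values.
Answer: 0x1A 0x34 0x68 0xD0 0xA7 0x49 0x92 0x23

Derivation:
After byte 1 (0x44): reg=0xDB
Register before byte 2: 0xDB
After XOR with byte 0xD6: 0x0D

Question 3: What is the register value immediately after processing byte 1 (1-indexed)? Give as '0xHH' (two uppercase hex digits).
After byte 1 (0x44): reg=0xDB

Answer: 0xDB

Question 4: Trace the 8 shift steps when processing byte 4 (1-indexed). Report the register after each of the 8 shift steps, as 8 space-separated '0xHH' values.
Answer: 0x78 0xF0 0xE7 0xC9 0x95 0x2D 0x5A 0xB4

Derivation:
After byte 1 (0x44): reg=0xDB
After byte 2 (0xD6): reg=0x23
After byte 3 (0x13): reg=0x90
Register before byte 4: 0x90
After XOR with byte 0xAC: 0x3C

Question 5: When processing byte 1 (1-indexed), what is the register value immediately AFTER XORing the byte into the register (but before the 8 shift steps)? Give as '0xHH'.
Answer: 0x44

Derivation:
Register before byte 1: 0x00
Byte 1: 0x44
0x00 XOR 0x44 = 0x44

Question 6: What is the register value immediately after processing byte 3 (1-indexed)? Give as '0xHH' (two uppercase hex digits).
After byte 1 (0x44): reg=0xDB
After byte 2 (0xD6): reg=0x23
After byte 3 (0x13): reg=0x90

Answer: 0x90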